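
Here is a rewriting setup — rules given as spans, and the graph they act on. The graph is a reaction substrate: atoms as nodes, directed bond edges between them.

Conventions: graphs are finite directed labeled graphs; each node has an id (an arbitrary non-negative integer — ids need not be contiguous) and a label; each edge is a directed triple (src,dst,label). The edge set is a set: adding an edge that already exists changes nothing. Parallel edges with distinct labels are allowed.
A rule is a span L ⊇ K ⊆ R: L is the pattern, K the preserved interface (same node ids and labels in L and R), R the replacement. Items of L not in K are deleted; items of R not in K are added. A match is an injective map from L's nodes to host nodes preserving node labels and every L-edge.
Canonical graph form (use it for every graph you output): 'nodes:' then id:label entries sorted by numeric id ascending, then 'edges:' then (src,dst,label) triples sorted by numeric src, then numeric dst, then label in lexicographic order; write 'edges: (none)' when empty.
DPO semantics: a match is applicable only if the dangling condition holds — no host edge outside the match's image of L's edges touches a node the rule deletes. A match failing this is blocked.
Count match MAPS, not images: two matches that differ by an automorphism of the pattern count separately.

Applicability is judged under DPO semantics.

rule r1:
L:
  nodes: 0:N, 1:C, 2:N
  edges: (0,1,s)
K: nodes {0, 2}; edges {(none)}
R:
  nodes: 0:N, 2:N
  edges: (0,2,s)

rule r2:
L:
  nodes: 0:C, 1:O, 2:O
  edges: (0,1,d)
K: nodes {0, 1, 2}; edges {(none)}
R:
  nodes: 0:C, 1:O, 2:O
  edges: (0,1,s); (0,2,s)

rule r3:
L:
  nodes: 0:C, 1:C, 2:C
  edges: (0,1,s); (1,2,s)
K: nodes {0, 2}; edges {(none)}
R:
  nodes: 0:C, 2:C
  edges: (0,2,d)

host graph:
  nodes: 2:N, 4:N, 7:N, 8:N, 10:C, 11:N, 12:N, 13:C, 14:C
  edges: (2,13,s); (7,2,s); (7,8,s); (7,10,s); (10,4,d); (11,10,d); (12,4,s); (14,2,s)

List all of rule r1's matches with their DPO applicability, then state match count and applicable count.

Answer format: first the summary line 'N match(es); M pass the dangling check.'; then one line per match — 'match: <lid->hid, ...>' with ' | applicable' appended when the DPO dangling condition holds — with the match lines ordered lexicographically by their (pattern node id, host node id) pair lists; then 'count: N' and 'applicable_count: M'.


10 match(es); 5 pass the dangling check.
match: 0->2, 1->13, 2->4 | applicable
match: 0->2, 1->13, 2->7 | applicable
match: 0->2, 1->13, 2->8 | applicable
match: 0->2, 1->13, 2->11 | applicable
match: 0->2, 1->13, 2->12 | applicable
match: 0->7, 1->10, 2->2
match: 0->7, 1->10, 2->4
match: 0->7, 1->10, 2->8
match: 0->7, 1->10, 2->11
match: 0->7, 1->10, 2->12
count: 10
applicable_count: 5


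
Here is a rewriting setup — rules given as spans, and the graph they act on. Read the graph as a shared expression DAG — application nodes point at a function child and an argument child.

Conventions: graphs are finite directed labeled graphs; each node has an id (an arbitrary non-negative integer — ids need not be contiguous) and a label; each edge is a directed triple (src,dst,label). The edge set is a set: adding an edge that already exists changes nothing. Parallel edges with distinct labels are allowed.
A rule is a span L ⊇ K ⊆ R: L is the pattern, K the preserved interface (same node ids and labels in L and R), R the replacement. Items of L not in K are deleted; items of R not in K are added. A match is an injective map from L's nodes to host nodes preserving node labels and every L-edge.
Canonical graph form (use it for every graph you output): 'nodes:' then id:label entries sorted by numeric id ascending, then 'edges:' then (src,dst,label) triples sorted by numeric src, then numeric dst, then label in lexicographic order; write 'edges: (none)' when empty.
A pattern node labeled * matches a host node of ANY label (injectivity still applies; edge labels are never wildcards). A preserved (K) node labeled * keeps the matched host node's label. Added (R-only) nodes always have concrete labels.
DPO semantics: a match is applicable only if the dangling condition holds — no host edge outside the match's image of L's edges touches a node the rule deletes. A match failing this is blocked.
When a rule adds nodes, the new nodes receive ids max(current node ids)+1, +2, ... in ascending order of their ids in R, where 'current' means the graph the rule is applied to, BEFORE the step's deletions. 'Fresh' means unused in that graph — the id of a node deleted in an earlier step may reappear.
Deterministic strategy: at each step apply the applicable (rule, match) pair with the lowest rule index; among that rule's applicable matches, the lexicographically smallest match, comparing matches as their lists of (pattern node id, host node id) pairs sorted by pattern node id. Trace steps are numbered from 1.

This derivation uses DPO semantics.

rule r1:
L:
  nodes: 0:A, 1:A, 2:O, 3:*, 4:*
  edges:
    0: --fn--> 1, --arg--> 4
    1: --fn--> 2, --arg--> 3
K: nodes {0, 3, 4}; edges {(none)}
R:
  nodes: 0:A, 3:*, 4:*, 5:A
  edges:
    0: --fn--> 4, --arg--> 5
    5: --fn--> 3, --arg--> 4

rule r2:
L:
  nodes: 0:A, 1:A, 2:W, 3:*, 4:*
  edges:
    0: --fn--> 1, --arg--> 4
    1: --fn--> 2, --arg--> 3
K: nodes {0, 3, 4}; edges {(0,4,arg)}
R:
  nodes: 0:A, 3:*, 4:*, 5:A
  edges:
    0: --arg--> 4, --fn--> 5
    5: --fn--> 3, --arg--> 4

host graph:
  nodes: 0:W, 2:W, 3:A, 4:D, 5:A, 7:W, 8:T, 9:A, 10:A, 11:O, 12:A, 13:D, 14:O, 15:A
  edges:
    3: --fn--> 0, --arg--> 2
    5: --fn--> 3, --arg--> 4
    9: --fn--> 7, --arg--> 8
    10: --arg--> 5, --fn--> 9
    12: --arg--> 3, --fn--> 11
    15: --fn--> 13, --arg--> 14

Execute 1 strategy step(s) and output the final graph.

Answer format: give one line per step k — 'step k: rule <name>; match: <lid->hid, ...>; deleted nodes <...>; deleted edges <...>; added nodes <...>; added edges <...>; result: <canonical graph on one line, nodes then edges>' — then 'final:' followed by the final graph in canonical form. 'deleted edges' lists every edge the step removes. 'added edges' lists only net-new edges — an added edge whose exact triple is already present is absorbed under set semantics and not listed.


step 1: rule r2; match: 0->10, 1->9, 2->7, 3->8, 4->5; deleted nodes 7, 9; deleted edges (9,7,fn); (9,8,arg); (10,9,fn); added nodes 16; added edges (10,16,fn); (16,5,arg); (16,8,fn); result: nodes: 0:W, 2:W, 3:A, 4:D, 5:A, 8:T, 10:A, 11:O, 12:A, 13:D, 14:O, 15:A, 16:A edges: (3,0,fn); (3,2,arg); (5,3,fn); (5,4,arg); (10,5,arg); (10,16,fn); (12,3,arg); (12,11,fn); (15,13,fn); (15,14,arg); (16,5,arg); (16,8,fn)
final:
nodes: 0:W, 2:W, 3:A, 4:D, 5:A, 8:T, 10:A, 11:O, 12:A, 13:D, 14:O, 15:A, 16:A
edges: (3,0,fn); (3,2,arg); (5,3,fn); (5,4,arg); (10,5,arg); (10,16,fn); (12,3,arg); (12,11,fn); (15,13,fn); (15,14,arg); (16,5,arg); (16,8,fn)


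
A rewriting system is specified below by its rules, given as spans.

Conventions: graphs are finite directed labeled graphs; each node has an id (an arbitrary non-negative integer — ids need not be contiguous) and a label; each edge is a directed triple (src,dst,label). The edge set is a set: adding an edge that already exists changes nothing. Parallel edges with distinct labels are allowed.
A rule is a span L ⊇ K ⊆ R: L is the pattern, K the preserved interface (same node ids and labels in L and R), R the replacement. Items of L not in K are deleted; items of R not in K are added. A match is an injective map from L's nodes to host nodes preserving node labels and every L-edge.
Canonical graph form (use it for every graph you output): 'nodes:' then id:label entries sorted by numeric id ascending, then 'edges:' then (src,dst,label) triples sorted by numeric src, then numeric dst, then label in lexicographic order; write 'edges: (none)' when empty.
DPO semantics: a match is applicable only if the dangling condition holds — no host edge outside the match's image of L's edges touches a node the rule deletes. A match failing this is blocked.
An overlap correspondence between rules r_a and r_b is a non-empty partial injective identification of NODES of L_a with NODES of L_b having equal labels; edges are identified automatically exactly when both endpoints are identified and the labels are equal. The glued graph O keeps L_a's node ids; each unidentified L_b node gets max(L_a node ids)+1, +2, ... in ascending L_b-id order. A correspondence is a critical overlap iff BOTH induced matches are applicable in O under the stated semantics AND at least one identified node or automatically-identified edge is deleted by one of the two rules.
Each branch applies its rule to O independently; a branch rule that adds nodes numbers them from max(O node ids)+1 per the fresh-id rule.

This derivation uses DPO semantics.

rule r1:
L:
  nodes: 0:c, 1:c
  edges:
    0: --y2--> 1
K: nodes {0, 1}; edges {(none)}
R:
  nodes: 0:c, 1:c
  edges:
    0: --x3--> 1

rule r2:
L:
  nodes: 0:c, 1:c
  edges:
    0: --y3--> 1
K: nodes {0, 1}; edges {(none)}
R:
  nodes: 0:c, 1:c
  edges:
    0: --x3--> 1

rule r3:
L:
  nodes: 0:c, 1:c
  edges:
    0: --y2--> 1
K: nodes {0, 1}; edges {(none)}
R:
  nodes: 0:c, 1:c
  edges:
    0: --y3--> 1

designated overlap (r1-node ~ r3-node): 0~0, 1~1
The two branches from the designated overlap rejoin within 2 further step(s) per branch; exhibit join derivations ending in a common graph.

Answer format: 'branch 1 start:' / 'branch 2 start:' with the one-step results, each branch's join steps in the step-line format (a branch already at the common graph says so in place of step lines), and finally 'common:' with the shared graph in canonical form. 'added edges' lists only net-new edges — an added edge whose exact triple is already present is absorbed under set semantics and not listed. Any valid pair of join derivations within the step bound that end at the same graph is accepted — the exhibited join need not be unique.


branch 1 start:
nodes: 0:c, 1:c
edges: (0,1,x3)
branch 2 start:
nodes: 0:c, 1:c
edges: (0,1,y3)
branch 1: already at the common graph (0 steps)
branch 2 step 1: rule r2; match: 0->0, 1->1; deleted nodes (none); deleted edges (0,1,y3); added nodes (none); added edges (0,1,x3); result: nodes: 0:c, 1:c edges: (0,1,x3)
common:
nodes: 0:c, 1:c
edges: (0,1,x3)


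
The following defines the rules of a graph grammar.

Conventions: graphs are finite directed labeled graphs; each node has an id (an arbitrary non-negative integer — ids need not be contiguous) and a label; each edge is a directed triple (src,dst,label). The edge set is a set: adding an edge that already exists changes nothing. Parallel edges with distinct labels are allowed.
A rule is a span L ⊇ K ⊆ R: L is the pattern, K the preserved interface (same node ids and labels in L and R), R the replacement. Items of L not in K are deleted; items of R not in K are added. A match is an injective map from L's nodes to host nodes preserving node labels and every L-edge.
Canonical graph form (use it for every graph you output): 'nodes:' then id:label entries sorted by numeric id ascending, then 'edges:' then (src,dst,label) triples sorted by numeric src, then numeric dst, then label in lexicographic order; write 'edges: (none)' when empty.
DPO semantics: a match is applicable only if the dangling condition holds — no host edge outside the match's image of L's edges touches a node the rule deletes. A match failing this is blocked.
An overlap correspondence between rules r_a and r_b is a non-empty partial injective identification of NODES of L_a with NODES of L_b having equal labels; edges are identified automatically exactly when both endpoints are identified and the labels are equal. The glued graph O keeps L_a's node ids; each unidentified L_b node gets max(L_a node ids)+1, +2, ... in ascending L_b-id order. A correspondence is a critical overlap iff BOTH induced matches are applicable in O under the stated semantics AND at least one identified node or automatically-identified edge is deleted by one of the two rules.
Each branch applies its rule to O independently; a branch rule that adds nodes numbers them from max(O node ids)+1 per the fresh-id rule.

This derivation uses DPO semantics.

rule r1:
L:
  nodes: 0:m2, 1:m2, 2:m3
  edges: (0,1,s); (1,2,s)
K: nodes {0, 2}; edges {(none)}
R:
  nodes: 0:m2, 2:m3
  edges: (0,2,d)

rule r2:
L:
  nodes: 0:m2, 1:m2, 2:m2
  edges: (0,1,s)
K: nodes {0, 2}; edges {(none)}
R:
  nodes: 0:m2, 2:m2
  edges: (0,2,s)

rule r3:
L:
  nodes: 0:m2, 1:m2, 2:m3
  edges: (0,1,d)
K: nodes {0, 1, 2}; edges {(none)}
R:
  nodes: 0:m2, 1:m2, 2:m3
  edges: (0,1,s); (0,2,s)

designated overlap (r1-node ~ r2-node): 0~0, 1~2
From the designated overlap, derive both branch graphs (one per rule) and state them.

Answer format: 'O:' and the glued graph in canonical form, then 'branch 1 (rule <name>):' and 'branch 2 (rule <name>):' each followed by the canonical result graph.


O:
nodes: 0:m2, 1:m2, 2:m3, 3:m2
edges: (0,1,s); (0,3,s); (1,2,s)
branch 1 (rule r1):
nodes: 0:m2, 2:m3, 3:m2
edges: (0,2,d); (0,3,s)
branch 2 (rule r2):
nodes: 0:m2, 1:m2, 2:m3
edges: (0,1,s); (1,2,s)


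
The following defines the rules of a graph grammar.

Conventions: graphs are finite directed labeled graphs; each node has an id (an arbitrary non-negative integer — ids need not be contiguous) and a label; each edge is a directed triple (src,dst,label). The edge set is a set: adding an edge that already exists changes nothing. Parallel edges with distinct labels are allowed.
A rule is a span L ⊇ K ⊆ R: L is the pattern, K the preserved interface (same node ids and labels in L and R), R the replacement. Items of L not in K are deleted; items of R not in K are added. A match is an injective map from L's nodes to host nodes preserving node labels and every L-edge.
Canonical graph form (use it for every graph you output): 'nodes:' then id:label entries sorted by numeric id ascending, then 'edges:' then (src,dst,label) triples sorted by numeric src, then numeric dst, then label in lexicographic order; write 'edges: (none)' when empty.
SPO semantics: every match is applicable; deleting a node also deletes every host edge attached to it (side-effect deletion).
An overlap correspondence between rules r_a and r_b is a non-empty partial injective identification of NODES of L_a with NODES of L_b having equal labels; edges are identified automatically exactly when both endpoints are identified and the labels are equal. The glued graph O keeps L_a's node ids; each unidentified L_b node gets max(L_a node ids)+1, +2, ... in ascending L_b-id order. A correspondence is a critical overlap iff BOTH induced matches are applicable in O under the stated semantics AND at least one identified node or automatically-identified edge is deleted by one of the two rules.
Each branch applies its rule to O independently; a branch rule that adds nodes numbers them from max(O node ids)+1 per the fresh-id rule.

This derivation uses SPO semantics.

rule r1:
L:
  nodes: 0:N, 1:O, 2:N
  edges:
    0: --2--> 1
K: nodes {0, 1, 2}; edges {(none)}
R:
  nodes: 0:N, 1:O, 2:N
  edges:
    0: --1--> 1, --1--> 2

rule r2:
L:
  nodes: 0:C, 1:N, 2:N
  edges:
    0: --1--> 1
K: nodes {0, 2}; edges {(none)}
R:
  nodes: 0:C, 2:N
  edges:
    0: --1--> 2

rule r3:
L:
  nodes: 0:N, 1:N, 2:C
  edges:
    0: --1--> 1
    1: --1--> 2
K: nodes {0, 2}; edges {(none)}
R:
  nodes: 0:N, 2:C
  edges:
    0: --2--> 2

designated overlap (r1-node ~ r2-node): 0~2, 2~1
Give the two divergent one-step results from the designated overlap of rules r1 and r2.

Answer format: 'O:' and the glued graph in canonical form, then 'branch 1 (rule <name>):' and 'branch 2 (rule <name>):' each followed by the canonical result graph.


O:
nodes: 0:N, 1:O, 2:N, 3:C
edges: (0,1,2); (3,2,1)
branch 1 (rule r1):
nodes: 0:N, 1:O, 2:N, 3:C
edges: (0,1,1); (0,2,1); (3,2,1)
branch 2 (rule r2):
nodes: 0:N, 1:O, 3:C
edges: (0,1,2); (3,0,1)


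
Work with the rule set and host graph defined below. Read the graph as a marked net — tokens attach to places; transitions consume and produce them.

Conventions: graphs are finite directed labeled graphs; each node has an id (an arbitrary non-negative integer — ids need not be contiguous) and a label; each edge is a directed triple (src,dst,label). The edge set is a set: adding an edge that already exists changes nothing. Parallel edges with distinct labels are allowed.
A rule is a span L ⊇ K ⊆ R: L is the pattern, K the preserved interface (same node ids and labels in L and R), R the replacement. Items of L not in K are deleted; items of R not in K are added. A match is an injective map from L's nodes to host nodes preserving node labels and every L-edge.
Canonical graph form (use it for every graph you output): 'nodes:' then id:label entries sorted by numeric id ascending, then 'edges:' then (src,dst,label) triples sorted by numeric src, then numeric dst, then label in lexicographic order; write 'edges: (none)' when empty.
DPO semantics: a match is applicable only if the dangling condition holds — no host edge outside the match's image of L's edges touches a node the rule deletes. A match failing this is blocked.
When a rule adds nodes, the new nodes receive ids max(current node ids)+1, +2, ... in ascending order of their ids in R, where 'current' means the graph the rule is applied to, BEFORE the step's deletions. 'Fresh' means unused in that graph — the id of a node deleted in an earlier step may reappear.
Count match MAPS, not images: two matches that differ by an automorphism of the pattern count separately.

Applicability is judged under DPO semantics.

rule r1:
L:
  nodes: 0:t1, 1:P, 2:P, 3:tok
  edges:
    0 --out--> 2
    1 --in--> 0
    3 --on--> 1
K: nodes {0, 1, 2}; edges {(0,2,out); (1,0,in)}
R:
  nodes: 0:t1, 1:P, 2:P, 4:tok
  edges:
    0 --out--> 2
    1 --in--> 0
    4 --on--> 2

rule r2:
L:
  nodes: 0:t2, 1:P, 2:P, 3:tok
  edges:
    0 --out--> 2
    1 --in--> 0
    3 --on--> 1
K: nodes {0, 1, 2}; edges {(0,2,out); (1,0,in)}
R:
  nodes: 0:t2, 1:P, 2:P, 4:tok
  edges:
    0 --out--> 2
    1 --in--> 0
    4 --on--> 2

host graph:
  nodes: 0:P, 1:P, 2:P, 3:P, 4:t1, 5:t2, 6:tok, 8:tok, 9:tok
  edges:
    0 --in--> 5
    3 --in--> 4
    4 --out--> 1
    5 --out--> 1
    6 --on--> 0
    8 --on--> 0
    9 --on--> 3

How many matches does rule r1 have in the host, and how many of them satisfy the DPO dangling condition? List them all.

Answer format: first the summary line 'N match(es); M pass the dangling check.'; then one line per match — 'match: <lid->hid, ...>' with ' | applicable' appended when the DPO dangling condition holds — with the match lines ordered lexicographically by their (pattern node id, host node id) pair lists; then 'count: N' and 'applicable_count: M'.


1 match(es); 1 pass the dangling check.
match: 0->4, 1->3, 2->1, 3->9 | applicable
count: 1
applicable_count: 1


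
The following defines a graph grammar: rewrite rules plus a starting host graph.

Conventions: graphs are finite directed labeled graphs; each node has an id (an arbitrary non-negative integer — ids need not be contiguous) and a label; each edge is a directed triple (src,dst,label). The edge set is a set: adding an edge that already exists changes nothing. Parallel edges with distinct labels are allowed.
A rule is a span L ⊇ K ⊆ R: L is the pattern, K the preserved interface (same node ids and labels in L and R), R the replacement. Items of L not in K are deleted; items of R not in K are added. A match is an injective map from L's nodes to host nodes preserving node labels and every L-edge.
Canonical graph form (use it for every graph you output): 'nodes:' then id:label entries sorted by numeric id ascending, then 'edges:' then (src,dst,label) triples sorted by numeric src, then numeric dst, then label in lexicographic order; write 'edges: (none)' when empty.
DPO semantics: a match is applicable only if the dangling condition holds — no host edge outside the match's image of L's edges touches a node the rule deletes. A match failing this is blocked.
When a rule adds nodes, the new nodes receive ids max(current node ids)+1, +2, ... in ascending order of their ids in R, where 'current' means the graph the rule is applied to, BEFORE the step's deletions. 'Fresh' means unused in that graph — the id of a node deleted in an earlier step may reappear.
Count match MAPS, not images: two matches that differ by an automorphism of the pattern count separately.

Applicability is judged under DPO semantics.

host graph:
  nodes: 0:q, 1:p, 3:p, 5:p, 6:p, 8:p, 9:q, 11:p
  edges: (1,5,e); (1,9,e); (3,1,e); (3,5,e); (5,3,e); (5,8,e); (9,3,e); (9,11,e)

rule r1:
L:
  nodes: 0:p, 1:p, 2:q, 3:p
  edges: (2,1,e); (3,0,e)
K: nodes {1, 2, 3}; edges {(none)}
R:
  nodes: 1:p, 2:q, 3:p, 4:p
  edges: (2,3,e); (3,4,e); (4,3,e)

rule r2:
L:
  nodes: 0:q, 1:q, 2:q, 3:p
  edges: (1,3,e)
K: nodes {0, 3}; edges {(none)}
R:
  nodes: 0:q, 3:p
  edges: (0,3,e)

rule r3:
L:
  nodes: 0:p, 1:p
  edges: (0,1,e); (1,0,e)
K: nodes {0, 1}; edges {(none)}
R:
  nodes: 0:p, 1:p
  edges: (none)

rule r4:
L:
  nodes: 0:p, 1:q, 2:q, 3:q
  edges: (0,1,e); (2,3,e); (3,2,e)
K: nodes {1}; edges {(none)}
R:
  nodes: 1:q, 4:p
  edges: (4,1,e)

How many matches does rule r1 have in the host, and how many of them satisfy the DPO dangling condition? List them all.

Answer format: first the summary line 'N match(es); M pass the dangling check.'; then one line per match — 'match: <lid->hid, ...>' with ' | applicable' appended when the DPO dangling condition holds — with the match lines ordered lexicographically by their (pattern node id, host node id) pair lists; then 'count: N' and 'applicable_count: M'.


7 match(es); 2 pass the dangling check.
match: 0->1, 1->11, 2->9, 3->3
match: 0->3, 1->11, 2->9, 3->5
match: 0->5, 1->3, 2->9, 3->1
match: 0->5, 1->11, 2->9, 3->1
match: 0->5, 1->11, 2->9, 3->3
match: 0->8, 1->3, 2->9, 3->5 | applicable
match: 0->8, 1->11, 2->9, 3->5 | applicable
count: 7
applicable_count: 2


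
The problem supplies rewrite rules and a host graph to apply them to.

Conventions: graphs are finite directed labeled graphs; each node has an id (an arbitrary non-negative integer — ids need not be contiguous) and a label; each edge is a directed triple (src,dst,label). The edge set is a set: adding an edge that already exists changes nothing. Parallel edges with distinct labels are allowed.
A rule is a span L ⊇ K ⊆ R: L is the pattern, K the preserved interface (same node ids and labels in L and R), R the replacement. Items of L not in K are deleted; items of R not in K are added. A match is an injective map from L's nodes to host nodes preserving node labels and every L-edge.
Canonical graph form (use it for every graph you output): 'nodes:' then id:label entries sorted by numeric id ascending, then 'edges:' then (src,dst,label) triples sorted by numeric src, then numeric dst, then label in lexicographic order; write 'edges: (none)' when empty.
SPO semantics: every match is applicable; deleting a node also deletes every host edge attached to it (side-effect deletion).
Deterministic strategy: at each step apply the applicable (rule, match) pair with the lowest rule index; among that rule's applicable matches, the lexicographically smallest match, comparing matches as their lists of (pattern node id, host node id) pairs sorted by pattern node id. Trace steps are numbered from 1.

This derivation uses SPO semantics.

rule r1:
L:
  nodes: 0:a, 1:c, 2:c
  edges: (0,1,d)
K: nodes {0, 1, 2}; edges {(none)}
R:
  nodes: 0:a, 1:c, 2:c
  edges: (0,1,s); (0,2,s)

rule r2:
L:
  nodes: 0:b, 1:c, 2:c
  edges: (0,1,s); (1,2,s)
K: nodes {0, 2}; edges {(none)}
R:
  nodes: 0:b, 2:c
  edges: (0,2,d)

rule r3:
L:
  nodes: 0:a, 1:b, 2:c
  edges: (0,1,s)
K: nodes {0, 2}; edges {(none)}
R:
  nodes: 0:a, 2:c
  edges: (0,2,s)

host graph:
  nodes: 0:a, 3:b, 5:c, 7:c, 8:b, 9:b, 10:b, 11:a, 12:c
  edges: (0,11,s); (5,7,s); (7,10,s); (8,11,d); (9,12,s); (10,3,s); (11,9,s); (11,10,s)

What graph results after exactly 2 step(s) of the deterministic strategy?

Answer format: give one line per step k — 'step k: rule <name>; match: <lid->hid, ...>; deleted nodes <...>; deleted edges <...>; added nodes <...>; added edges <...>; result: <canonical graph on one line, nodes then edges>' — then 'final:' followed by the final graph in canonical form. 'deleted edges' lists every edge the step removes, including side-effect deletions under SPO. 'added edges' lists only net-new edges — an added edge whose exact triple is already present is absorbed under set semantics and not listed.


step 1: rule r3; match: 0->11, 1->9, 2->5; deleted nodes 9; deleted edges (9,12,s); (11,9,s); added nodes (none); added edges (11,5,s); result: nodes: 0:a, 3:b, 5:c, 7:c, 8:b, 10:b, 11:a, 12:c edges: (0,11,s); (5,7,s); (7,10,s); (8,11,d); (10,3,s); (11,5,s); (11,10,s)
step 2: rule r3; match: 0->11, 1->10, 2->5; deleted nodes 10; deleted edges (7,10,s); (10,3,s); (11,10,s); added nodes (none); added edges (none); result: nodes: 0:a, 3:b, 5:c, 7:c, 8:b, 11:a, 12:c edges: (0,11,s); (5,7,s); (8,11,d); (11,5,s)
final:
nodes: 0:a, 3:b, 5:c, 7:c, 8:b, 11:a, 12:c
edges: (0,11,s); (5,7,s); (8,11,d); (11,5,s)


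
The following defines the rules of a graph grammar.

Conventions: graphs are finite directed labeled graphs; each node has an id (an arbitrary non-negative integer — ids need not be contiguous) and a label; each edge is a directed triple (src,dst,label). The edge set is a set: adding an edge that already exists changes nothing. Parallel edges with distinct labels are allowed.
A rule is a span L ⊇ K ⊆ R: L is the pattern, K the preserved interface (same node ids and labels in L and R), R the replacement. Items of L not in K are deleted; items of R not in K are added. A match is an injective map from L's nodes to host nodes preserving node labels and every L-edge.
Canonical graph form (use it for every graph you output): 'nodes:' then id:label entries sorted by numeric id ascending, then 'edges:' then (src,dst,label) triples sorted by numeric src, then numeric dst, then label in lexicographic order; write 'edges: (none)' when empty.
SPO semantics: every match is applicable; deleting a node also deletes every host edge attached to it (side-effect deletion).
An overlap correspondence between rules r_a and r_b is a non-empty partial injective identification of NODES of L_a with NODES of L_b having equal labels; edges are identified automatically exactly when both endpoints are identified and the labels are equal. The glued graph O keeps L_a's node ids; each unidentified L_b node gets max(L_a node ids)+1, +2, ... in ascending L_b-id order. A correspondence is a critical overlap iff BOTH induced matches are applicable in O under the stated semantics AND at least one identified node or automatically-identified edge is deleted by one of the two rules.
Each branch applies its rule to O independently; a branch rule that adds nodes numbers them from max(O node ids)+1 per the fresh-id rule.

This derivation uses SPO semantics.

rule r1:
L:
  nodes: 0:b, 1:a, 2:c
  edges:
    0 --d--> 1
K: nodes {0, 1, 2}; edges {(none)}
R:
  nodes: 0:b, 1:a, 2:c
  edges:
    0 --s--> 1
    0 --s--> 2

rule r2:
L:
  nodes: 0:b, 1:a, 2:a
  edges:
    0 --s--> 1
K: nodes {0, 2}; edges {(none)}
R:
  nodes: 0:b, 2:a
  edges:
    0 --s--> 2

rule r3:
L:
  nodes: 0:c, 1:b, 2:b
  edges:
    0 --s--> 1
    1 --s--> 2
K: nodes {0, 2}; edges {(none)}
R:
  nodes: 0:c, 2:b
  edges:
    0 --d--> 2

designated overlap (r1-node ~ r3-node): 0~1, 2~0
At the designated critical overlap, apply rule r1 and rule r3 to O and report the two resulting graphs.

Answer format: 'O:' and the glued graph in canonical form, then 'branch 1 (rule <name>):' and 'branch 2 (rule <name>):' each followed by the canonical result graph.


O:
nodes: 0:b, 1:a, 2:c, 3:b
edges: (0,1,d); (0,3,s); (2,0,s)
branch 1 (rule r1):
nodes: 0:b, 1:a, 2:c, 3:b
edges: (0,1,s); (0,2,s); (0,3,s); (2,0,s)
branch 2 (rule r3):
nodes: 1:a, 2:c, 3:b
edges: (2,3,d)


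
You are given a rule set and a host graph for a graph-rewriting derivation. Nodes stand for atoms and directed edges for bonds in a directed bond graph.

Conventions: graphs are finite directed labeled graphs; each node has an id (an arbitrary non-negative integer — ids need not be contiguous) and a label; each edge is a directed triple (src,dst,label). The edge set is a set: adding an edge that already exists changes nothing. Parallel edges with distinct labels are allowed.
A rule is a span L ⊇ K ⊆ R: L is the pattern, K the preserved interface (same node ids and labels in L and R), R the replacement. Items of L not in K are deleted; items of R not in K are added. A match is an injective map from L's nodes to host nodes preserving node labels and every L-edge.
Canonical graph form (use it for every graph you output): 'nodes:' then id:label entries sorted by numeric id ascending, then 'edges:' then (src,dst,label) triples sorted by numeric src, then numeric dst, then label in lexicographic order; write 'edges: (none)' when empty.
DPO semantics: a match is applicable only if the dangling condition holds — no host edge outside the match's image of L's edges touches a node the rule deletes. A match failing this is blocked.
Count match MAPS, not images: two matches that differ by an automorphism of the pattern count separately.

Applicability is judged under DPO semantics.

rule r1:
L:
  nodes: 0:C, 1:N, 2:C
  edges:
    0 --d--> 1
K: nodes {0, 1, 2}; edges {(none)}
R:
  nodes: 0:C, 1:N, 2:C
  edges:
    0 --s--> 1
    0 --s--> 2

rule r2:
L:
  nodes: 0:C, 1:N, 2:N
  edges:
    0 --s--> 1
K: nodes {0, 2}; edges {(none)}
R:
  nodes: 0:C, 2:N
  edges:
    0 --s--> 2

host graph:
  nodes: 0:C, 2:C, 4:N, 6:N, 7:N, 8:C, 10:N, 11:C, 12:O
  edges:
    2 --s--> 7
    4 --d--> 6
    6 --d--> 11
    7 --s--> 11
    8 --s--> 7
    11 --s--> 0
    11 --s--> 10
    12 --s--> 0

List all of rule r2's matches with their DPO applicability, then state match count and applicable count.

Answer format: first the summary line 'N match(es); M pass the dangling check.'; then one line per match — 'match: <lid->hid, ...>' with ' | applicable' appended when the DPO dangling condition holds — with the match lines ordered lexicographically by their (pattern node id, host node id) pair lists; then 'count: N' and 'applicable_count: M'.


9 match(es); 3 pass the dangling check.
match: 0->2, 1->7, 2->4
match: 0->2, 1->7, 2->6
match: 0->2, 1->7, 2->10
match: 0->8, 1->7, 2->4
match: 0->8, 1->7, 2->6
match: 0->8, 1->7, 2->10
match: 0->11, 1->10, 2->4 | applicable
match: 0->11, 1->10, 2->6 | applicable
match: 0->11, 1->10, 2->7 | applicable
count: 9
applicable_count: 3


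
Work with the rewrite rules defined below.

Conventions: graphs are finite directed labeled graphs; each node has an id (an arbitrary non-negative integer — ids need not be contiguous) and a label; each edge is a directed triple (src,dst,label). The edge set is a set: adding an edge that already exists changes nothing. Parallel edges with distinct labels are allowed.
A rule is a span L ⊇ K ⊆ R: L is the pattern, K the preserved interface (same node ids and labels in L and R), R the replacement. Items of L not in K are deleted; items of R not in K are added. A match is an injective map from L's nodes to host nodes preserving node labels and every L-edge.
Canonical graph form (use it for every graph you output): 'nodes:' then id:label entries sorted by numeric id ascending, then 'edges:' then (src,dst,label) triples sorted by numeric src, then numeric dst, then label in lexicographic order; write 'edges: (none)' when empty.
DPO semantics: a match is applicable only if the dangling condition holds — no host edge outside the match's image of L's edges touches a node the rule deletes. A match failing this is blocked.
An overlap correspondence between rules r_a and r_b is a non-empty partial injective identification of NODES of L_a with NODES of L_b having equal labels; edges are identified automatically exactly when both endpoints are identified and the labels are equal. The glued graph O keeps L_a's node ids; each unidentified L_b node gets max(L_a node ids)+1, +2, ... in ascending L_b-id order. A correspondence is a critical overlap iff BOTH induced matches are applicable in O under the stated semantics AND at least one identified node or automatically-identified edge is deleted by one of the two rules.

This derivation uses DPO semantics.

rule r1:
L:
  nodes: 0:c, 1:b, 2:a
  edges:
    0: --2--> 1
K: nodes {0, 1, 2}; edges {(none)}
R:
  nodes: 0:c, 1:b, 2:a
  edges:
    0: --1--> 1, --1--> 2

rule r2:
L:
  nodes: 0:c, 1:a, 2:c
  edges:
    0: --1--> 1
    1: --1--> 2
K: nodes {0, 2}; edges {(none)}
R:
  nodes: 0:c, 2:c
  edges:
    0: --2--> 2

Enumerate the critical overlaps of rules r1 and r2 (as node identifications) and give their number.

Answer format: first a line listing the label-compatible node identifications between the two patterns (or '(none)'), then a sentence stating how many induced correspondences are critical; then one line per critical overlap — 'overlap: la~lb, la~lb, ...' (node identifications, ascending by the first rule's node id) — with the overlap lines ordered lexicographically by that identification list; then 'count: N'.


label-compatible node identifications between L(r1) and L(r2): 0~0, 0~2, 2~1
3 of the induced correspondences are critical overlaps of r1 and r2.
overlap: 0~0, 2~1
overlap: 0~2, 2~1
overlap: 2~1
count: 3


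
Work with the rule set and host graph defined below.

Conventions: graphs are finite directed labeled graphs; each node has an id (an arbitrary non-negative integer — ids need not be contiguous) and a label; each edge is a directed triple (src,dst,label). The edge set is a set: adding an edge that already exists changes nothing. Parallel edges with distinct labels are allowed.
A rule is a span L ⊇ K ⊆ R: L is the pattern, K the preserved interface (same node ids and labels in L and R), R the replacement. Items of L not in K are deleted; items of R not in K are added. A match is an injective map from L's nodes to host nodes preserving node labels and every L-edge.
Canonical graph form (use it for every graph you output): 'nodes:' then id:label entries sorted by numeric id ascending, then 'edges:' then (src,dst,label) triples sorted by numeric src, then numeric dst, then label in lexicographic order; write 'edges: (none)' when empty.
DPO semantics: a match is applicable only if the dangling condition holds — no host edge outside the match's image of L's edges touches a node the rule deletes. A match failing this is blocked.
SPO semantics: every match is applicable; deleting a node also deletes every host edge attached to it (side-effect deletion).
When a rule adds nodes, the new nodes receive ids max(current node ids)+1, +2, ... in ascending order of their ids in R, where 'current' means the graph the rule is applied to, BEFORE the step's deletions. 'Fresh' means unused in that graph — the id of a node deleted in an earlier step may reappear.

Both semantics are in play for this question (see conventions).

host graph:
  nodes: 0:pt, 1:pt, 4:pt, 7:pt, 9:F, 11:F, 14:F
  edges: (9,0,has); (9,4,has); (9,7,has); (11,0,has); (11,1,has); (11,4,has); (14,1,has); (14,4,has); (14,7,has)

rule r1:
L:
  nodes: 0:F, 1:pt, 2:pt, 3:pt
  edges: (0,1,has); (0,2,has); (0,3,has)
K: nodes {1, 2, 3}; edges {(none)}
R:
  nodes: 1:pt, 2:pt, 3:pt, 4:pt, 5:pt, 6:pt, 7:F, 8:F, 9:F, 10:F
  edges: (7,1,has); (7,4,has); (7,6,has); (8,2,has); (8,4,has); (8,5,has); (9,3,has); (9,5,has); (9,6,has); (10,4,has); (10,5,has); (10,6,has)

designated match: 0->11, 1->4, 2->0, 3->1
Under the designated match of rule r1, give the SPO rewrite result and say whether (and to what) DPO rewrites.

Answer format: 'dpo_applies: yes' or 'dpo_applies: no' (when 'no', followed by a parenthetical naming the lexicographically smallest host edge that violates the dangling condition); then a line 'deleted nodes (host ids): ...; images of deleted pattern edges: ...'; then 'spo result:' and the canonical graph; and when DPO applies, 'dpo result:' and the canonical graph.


dpo_applies: yes
deleted nodes (host ids): 11; images of deleted pattern edges: (11,0,has); (11,1,has); (11,4,has)
spo result:
nodes: 0:pt, 1:pt, 4:pt, 7:pt, 9:F, 14:F, 15:pt, 16:pt, 17:pt, 18:F, 19:F, 20:F, 21:F
edges: (9,0,has); (9,4,has); (9,7,has); (14,1,has); (14,4,has); (14,7,has); (18,4,has); (18,15,has); (18,17,has); (19,0,has); (19,15,has); (19,16,has); (20,1,has); (20,16,has); (20,17,has); (21,15,has); (21,16,has); (21,17,has)
dpo result:
nodes: 0:pt, 1:pt, 4:pt, 7:pt, 9:F, 14:F, 15:pt, 16:pt, 17:pt, 18:F, 19:F, 20:F, 21:F
edges: (9,0,has); (9,4,has); (9,7,has); (14,1,has); (14,4,has); (14,7,has); (18,4,has); (18,15,has); (18,17,has); (19,0,has); (19,15,has); (19,16,has); (20,1,has); (20,16,has); (20,17,has); (21,15,has); (21,16,has); (21,17,has)


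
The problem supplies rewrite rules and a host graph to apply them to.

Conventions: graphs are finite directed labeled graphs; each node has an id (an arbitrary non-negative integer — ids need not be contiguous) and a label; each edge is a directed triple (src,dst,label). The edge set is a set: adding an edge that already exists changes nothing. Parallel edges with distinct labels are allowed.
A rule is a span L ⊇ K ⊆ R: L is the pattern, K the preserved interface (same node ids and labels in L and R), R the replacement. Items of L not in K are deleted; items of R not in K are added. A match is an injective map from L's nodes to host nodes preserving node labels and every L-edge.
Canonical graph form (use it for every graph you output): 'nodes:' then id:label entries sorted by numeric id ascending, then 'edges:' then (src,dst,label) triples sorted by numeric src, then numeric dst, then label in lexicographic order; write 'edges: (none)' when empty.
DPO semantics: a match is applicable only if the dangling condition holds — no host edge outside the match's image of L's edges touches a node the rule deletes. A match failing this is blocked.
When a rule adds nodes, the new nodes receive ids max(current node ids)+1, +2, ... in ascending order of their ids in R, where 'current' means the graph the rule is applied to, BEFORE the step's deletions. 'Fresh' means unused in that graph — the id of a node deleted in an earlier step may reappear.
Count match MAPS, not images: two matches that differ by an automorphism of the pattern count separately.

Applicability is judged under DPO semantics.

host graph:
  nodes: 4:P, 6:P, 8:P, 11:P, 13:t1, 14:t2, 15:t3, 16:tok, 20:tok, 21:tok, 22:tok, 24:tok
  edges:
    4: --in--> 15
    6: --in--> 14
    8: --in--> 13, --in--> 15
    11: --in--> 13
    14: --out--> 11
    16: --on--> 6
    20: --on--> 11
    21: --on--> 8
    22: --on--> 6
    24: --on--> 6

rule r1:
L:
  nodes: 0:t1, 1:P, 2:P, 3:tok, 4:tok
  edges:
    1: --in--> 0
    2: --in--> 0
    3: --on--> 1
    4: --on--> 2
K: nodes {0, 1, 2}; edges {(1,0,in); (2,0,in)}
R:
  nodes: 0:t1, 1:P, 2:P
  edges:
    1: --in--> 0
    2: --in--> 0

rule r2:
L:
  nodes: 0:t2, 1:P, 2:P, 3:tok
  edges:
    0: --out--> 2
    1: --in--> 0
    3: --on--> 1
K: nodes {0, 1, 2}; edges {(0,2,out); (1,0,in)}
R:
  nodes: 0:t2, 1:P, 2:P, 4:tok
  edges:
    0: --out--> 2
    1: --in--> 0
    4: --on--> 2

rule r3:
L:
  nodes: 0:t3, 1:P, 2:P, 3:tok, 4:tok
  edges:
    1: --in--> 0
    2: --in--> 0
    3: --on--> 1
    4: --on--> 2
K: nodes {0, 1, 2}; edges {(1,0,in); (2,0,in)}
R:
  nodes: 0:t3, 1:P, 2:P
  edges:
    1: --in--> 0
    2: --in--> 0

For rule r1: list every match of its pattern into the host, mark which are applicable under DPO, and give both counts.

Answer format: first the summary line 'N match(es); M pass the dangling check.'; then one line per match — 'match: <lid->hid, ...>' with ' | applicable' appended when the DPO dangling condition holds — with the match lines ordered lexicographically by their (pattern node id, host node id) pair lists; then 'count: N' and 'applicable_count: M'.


2 match(es); 2 pass the dangling check.
match: 0->13, 1->8, 2->11, 3->21, 4->20 | applicable
match: 0->13, 1->11, 2->8, 3->20, 4->21 | applicable
count: 2
applicable_count: 2


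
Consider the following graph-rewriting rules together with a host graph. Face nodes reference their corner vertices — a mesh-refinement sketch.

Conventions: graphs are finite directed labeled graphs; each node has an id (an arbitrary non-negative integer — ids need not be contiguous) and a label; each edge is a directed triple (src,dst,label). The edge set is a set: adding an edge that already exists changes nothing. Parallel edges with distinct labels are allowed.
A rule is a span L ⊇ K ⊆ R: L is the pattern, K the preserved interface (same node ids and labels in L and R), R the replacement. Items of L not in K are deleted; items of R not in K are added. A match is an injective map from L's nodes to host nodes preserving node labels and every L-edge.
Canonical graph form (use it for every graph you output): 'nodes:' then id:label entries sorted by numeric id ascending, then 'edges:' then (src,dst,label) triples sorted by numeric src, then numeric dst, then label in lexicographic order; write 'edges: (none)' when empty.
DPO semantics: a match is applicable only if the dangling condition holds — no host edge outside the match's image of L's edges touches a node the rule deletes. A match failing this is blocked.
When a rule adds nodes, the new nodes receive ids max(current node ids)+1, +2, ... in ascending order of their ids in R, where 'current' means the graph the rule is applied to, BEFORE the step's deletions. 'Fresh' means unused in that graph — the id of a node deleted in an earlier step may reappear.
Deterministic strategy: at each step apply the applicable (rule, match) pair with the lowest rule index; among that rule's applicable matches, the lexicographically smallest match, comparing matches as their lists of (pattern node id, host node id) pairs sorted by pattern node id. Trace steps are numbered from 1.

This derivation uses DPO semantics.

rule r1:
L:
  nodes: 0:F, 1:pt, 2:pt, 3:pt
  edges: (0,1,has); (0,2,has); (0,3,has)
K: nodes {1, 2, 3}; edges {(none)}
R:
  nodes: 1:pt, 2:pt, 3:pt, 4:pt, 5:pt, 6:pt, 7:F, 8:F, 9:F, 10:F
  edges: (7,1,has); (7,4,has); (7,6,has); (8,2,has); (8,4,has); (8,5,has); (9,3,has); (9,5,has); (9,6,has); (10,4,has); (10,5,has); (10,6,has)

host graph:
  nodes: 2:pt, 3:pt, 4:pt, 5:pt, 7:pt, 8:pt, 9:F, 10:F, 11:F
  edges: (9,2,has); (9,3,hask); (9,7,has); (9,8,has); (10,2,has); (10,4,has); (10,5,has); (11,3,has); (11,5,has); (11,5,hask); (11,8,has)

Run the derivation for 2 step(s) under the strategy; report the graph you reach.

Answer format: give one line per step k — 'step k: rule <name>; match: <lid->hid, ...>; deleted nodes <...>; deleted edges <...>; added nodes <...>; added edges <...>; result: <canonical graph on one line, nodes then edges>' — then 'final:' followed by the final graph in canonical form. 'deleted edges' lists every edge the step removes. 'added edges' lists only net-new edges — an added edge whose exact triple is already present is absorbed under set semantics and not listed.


step 1: rule r1; match: 0->10, 1->2, 2->4, 3->5; deleted nodes 10; deleted edges (10,2,has); (10,4,has); (10,5,has); added nodes 12, 13, 14, 15, 16, 17, 18; added edges (15,2,has); (15,12,has); (15,14,has); (16,4,has); (16,12,has); (16,13,has); (17,5,has); (17,13,has); (17,14,has); (18,12,has); (18,13,has); (18,14,has); result: nodes: 2:pt, 3:pt, 4:pt, 5:pt, 7:pt, 8:pt, 9:F, 11:F, 12:pt, 13:pt, 14:pt, 15:F, 16:F, 17:F, 18:F edges: (9,2,has); (9,3,hask); (9,7,has); (9,8,has); (11,3,has); (11,5,has); (11,5,hask); (11,8,has); (15,2,has); (15,12,has); (15,14,has); (16,4,has); (16,12,has); (16,13,has); (17,5,has); (17,13,has); (17,14,has); (18,12,has); (18,13,has); (18,14,has)
step 2: rule r1; match: 0->15, 1->2, 2->12, 3->14; deleted nodes 15; deleted edges (15,2,has); (15,12,has); (15,14,has); added nodes 19, 20, 21, 22, 23, 24, 25; added edges (22,2,has); (22,19,has); (22,21,has); (23,12,has); (23,19,has); (23,20,has); (24,14,has); (24,20,has); (24,21,has); (25,19,has); (25,20,has); (25,21,has); result: nodes: 2:pt, 3:pt, 4:pt, 5:pt, 7:pt, 8:pt, 9:F, 11:F, 12:pt, 13:pt, 14:pt, 16:F, 17:F, 18:F, 19:pt, 20:pt, 21:pt, 22:F, 23:F, 24:F, 25:F edges: (9,2,has); (9,3,hask); (9,7,has); (9,8,has); (11,3,has); (11,5,has); (11,5,hask); (11,8,has); (16,4,has); (16,12,has); (16,13,has); (17,5,has); (17,13,has); (17,14,has); (18,12,has); (18,13,has); (18,14,has); (22,2,has); (22,19,has); (22,21,has); (23,12,has); (23,19,has); (23,20,has); (24,14,has); (24,20,has); (24,21,has); (25,19,has); (25,20,has); (25,21,has)
final:
nodes: 2:pt, 3:pt, 4:pt, 5:pt, 7:pt, 8:pt, 9:F, 11:F, 12:pt, 13:pt, 14:pt, 16:F, 17:F, 18:F, 19:pt, 20:pt, 21:pt, 22:F, 23:F, 24:F, 25:F
edges: (9,2,has); (9,3,hask); (9,7,has); (9,8,has); (11,3,has); (11,5,has); (11,5,hask); (11,8,has); (16,4,has); (16,12,has); (16,13,has); (17,5,has); (17,13,has); (17,14,has); (18,12,has); (18,13,has); (18,14,has); (22,2,has); (22,19,has); (22,21,has); (23,12,has); (23,19,has); (23,20,has); (24,14,has); (24,20,has); (24,21,has); (25,19,has); (25,20,has); (25,21,has)
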